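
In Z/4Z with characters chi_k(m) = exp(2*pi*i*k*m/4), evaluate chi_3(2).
chi_3(2) = zeta_4^6 = -1

Working: chi_3(2) = zeta_4^(3*2) = zeta_4^6. Since zeta_4^4 = 1, this equals zeta_4^2 = exp(2*pi*i*2/4) = -1.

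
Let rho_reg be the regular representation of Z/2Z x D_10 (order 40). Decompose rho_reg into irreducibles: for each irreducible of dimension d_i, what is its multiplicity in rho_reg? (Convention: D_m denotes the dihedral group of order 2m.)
Each irreducible V_i of dimension d_i appears with multiplicity d_i, i.e. rho_reg = (direct sum over all irreducibles V_i) d_i V_i. The irreducible dimensions for Z/2Z x D_10 are 1, 1, 1, 1, 1, 1, 1, 1, 2, 2, 2, 2, 2, 2, 2, 2: 8 irreducibles of dimension 1, each with multiplicity 1; 8 irreducibles of dimension 2, each with multiplicity 2. Total dimension 8*1*1 + 8*2*2 = 40 = |G|.

Solution. General theorem: in the regular representation of a finite group G, each irreducible appears with multiplicity equal to its dimension. Check: dim(rho_reg) = sum d_i^2 = 1 + 1 + 1 + 1 + 1 + 1 + 1 + 1 + 4 + 4 + 4 + 4 + 4 + 4 + 4 + 4 = 40 = |G|.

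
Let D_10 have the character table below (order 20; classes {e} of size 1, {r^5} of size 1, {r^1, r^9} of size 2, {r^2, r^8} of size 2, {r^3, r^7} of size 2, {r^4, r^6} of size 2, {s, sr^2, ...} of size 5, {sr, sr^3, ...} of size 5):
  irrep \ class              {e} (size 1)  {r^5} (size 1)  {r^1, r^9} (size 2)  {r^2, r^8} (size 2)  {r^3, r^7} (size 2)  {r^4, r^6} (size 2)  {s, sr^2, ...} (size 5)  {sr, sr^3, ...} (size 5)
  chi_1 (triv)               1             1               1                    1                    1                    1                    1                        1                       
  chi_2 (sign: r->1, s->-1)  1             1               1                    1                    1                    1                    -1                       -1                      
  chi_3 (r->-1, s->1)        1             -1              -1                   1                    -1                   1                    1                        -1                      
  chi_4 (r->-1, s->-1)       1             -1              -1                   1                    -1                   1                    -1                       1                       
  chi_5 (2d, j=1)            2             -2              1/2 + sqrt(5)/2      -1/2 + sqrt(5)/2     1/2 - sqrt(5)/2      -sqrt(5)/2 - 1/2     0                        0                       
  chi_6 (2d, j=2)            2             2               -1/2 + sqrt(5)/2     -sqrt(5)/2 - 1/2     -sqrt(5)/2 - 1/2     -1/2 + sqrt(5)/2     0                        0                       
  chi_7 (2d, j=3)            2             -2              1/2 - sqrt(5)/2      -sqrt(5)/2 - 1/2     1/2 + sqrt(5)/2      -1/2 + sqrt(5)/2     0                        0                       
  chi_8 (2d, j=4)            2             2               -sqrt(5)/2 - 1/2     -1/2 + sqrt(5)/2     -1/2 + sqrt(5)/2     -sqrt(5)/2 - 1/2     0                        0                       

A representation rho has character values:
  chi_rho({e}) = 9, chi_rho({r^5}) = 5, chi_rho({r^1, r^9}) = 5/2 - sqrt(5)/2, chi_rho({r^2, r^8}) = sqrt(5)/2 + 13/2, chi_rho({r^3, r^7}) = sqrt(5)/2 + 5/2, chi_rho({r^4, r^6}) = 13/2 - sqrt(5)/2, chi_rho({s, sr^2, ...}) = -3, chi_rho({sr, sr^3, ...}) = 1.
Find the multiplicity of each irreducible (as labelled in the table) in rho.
Multiplicities: chi_1: 2, chi_2: 3, chi_3: 0, chi_4: 2, chi_5: 0, chi_6: 0, chi_7: 0, chi_8: 1.

Justification: Use <chi_rho, chi> = (1/|G|) sum_C |C| * chi_rho(C) * conj(chi(C)) with |G| = 20 for each irreducible chi in the table:
  <chi_rho, chi_1> = (1/20)[1*(9)*conj(1) + 1*(5)*conj(1) + 2*(5/2 - sqrt(5)/2)*conj(1) + 2*(sqrt(5)/2 + 13/2)*conj(1) + 2*(sqrt(5)/2 + 5/2)*conj(1) + 2*(13/2 - sqrt(5)/2)*conj(1) + 5*(-3)*conj(1) + 5*(1)*conj(1)]
      = (1/20)[(9) + (5) + (5 - sqrt(5)) + (sqrt(5) + 13) + (sqrt(5) + 5) + (13 - sqrt(5)) + (-15) + (5)] = 40/20 = 2
  <chi_rho, chi_2> = (1/20)[1*(9)*conj(1) + 1*(5)*conj(1) + 2*(5/2 - sqrt(5)/2)*conj(1) + 2*(sqrt(5)/2 + 13/2)*conj(1) + 2*(sqrt(5)/2 + 5/2)*conj(1) + 2*(13/2 - sqrt(5)/2)*conj(1) + 5*(-3)*conj(-1) + 5*(1)*conj(-1)]
      = (1/20)[(9) + (5) + (5 - sqrt(5)) + (sqrt(5) + 13) + (sqrt(5) + 5) + (13 - sqrt(5)) + (15) + (-5)] = 60/20 = 3
  <chi_rho, chi_3> = (1/20)[1*(9)*conj(1) + 1*(5)*conj(-1) + 2*(5/2 - sqrt(5)/2)*conj(-1) + 2*(sqrt(5)/2 + 13/2)*conj(1) + 2*(sqrt(5)/2 + 5/2)*conj(-1) + 2*(13/2 - sqrt(5)/2)*conj(1) + 5*(-3)*conj(1) + 5*(1)*conj(-1)]
      = (1/20)[(9) + (-5) + (-5 + sqrt(5)) + (sqrt(5) + 13) + (-5 - sqrt(5)) + (13 - sqrt(5)) + (-15) + (-5)] = 0/20 = 0
  <chi_rho, chi_4> = (1/20)[1*(9)*conj(1) + 1*(5)*conj(-1) + 2*(5/2 - sqrt(5)/2)*conj(-1) + 2*(sqrt(5)/2 + 13/2)*conj(1) + 2*(sqrt(5)/2 + 5/2)*conj(-1) + 2*(13/2 - sqrt(5)/2)*conj(1) + 5*(-3)*conj(-1) + 5*(1)*conj(1)]
      = (1/20)[(9) + (-5) + (-5 + sqrt(5)) + (sqrt(5) + 13) + (-5 - sqrt(5)) + (13 - sqrt(5)) + (15) + (5)] = 40/20 = 2
  <chi_rho, chi_5> = (1/20)[1*(9)*conj(2) + 1*(5)*conj(-2) + 2*(5/2 - sqrt(5)/2)*conj(1/2 + sqrt(5)/2) + 2*(sqrt(5)/2 + 13/2)*conj(-1/2 + sqrt(5)/2) + 2*(sqrt(5)/2 + 5/2)*conj(1/2 - sqrt(5)/2) + 2*(13/2 - sqrt(5)/2)*conj(-sqrt(5)/2 - 1/2) + 5*(-3)*conj(0) + 5*(1)*conj(0)]
      = (1/20)[(18) + (-10) + (2*sqrt(5)) + (-4 + 6*sqrt(5)) + (-2*sqrt(5)) + (-6*sqrt(5) - 4) + (0) + (0)] = 0/20 = 0
  <chi_rho, chi_6> = (1/20)[1*(9)*conj(2) + 1*(5)*conj(2) + 2*(5/2 - sqrt(5)/2)*conj(-1/2 + sqrt(5)/2) + 2*(sqrt(5)/2 + 13/2)*conj(-sqrt(5)/2 - 1/2) + 2*(sqrt(5)/2 + 5/2)*conj(-sqrt(5)/2 - 1/2) + 2*(13/2 - sqrt(5)/2)*conj(-1/2 + sqrt(5)/2) + 5*(-3)*conj(0) + 5*(1)*conj(0)]
      = (1/20)[(18) + (10) + (-5 + 3*sqrt(5)) + (-7*sqrt(5) - 9) + (-3*sqrt(5) - 5) + (-9 + 7*sqrt(5)) + (0) + (0)] = 0/20 = 0
  <chi_rho, chi_7> = (1/20)[1*(9)*conj(2) + 1*(5)*conj(-2) + 2*(5/2 - sqrt(5)/2)*conj(1/2 - sqrt(5)/2) + 2*(sqrt(5)/2 + 13/2)*conj(-sqrt(5)/2 - 1/2) + 2*(sqrt(5)/2 + 5/2)*conj(1/2 + sqrt(5)/2) + 2*(13/2 - sqrt(5)/2)*conj(-1/2 + sqrt(5)/2) + 5*(-3)*conj(0) + 5*(1)*conj(0)]
      = (1/20)[(18) + (-10) + (5 - 3*sqrt(5)) + (-7*sqrt(5) - 9) + (5 + 3*sqrt(5)) + (-9 + 7*sqrt(5)) + (0) + (0)] = 0/20 = 0
  <chi_rho, chi_8> = (1/20)[1*(9)*conj(2) + 1*(5)*conj(2) + 2*(5/2 - sqrt(5)/2)*conj(-sqrt(5)/2 - 1/2) + 2*(sqrt(5)/2 + 13/2)*conj(-1/2 + sqrt(5)/2) + 2*(sqrt(5)/2 + 5/2)*conj(-1/2 + sqrt(5)/2) + 2*(13/2 - sqrt(5)/2)*conj(-sqrt(5)/2 - 1/2) + 5*(-3)*conj(0) + 5*(1)*conj(0)]
      = (1/20)[(18) + (10) + (-2*sqrt(5)) + (-4 + 6*sqrt(5)) + (2*sqrt(5)) + (-6*sqrt(5) - 4) + (0) + (0)] = 20/20 = 1
Dimension check: dim(rho) = sum (mult * dim) = 2*1 + 3*1 + 0*1 + 2*1 + 0*2 + 0*2 + 0*2 + 1*2 = 9 = chi_rho(e) = 9.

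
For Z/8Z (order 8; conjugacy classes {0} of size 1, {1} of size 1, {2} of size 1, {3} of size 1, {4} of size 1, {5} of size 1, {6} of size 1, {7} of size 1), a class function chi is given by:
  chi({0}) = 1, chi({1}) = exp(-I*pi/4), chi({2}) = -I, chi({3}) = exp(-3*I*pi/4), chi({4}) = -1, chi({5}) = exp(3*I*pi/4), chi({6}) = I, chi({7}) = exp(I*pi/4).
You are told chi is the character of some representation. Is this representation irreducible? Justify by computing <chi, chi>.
Irreducible: <chi, chi> = 1.

Solution. <chi, chi> = (1/|G|) sum_C |C| * |chi(C)|^2 = (1/8)[1*|1|^2 + 1*|exp(-I*pi/4)|^2 + 1*|-I|^2 + 1*|exp(-3*I*pi/4)|^2 + 1*|-1|^2 + 1*|exp(3*I*pi/4)|^2 + 1*|I|^2 + 1*|exp(I*pi/4)|^2]
  = (1/8)[(1) + (1) + (1) + (1) + (1) + (1) + (1) + (1)] = 8/8 = 1.
(Exp terms are combined using exp(i*s)*conj(exp(i*t)) = exp(i*(s-t)), and sums of them are collapsed using the identity that for every m > 1 the m distinct m-th roots of unity sum to 0, e.g. 1 + exp(2*I*pi/3) + exp(-2*I*pi/3) = 0.)
A character is irreducible iff <chi, chi> = 1, so this representation is irreducible.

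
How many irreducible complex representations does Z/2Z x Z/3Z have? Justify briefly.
6

Argument: The number of irreducible complex representations of a finite group equals its number of conjugacy classes. Z/2Z x Z/3Z is abelian of order 6, so every element is its own conjugacy class: 6 classes, so Z/2Z x Z/3Z (order 6) has exactly 6 irreducible complex representations.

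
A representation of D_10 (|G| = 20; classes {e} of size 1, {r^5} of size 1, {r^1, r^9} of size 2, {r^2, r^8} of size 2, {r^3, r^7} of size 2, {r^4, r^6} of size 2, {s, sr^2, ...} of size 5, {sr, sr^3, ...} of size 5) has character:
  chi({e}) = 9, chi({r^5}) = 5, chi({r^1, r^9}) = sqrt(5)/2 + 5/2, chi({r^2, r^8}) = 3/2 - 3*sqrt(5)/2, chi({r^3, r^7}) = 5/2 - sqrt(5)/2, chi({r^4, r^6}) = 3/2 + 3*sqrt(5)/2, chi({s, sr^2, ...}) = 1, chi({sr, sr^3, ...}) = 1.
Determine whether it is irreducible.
Not irreducible (reducible): <chi, chi> = 10 > 1.

Explanation: <chi, chi> = (1/|G|) sum_C |C| * |chi(C)|^2 = (1/20)[1*|9|^2 + 1*|5|^2 + 2*|sqrt(5)/2 + 5/2|^2 + 2*|3/2 - 3*sqrt(5)/2|^2 + 2*|5/2 - sqrt(5)/2|^2 + 2*|3/2 + 3*sqrt(5)/2|^2 + 5*|1|^2 + 5*|1|^2]
  = (1/20)[(81) + (25) + (5*sqrt(5) + 15) + (27 - 9*sqrt(5)) + (15 - 5*sqrt(5)) + (9*sqrt(5) + 27) + (5) + (5)] = 200/20 = 10.
A character is irreducible iff <chi, chi> = 1, so this representation is reducible.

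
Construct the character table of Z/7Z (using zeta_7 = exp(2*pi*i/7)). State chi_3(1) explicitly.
Character table of Z/7Z (irreps indexed chi_0,...,chi_6 with chi_k(m) = zeta_7^(k*m), zeta_7 = exp(2*pi*i/7)):
  irrep \ class  {0} (size 1)  {1} (size 1)    {2} (size 1)    {3} (size 1)    {4} (size 1)    {5} (size 1)    {6} (size 1)  
  chi_0          1             1               1               1               1               1               1             
  chi_1          1             exp(2*I*pi/7)   exp(4*I*pi/7)   exp(6*I*pi/7)   exp(-6*I*pi/7)  exp(-4*I*pi/7)  exp(-2*I*pi/7)
  chi_2          1             exp(4*I*pi/7)   exp(-6*I*pi/7)  exp(-2*I*pi/7)  exp(2*I*pi/7)   exp(6*I*pi/7)   exp(-4*I*pi/7)
  chi_3          1             exp(6*I*pi/7)   exp(-2*I*pi/7)  exp(4*I*pi/7)   exp(-4*I*pi/7)  exp(2*I*pi/7)   exp(-6*I*pi/7)
  chi_4          1             exp(-6*I*pi/7)  exp(2*I*pi/7)   exp(-4*I*pi/7)  exp(4*I*pi/7)   exp(-2*I*pi/7)  exp(6*I*pi/7) 
  chi_5          1             exp(-4*I*pi/7)  exp(6*I*pi/7)   exp(2*I*pi/7)   exp(-2*I*pi/7)  exp(-6*I*pi/7)  exp(4*I*pi/7) 
  chi_6          1             exp(-2*I*pi/7)  exp(-4*I*pi/7)  exp(-6*I*pi/7)  exp(6*I*pi/7)   exp(4*I*pi/7)   exp(2*I*pi/7) 

Spot check: chi_3(1) = zeta_7^(3*1) = zeta_7^3 = exp(6*I*pi/7).

Derivation: Z/7Z is abelian, so all 7 irreducible complex representations are 1-dimensional. They are given by chi_k(m) = zeta_7^(k*m) for k = 0,...,6. Row orthogonality: sum_m chi_k(m) conj(chi_l(m)) = 7 * [k = l].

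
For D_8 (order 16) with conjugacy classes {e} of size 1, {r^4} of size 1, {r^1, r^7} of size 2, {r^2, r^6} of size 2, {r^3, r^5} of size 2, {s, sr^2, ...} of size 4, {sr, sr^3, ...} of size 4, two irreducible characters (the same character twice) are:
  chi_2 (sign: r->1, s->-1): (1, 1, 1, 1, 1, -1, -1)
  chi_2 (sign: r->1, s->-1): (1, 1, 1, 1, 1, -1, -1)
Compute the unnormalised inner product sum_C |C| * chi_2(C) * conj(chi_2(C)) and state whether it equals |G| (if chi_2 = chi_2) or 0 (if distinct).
Sum = 16 = |G| = 16; so <chi_2, chi_2> = 1 (norm-1 confirms irreducibility).

Details: Compute term by term over conjugacy classes (|C| * chi_2(C) * conj(chi_2(C))):
  1*(1)*conj(1) + 1*(1)*conj(1) + 2*(1)*conj(1) + 2*(1)*conj(1) + 2*(1)*conj(1) + 4*(-1)*conj(-1) + 4*(-1)*conj(-1)
  = (1) + (1) + (2) + (2) + (2) + (4) + (4)
  = 16.
Dividing by |G| = 16 gives 16/16 = 1, matching the row-orthogonality relation <chi_2, chi_2> = [chi_2 = chi_2].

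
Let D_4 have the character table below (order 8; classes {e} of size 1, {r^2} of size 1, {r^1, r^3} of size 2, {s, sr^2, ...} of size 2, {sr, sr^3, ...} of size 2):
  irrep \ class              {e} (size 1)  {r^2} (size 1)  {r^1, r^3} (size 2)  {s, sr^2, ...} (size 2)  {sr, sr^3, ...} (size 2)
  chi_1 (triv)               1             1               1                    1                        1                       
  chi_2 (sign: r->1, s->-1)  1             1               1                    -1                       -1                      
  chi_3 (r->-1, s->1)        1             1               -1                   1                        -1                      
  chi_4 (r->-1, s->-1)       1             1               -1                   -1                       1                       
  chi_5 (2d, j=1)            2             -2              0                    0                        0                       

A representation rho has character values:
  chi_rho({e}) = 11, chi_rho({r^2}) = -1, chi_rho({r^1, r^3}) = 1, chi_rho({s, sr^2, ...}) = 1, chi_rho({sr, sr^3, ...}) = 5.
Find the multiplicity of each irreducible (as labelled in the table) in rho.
Multiplicities: chi_1: 3, chi_2: 0, chi_3: 0, chi_4: 2, chi_5: 3.

Why: Use <chi_rho, chi> = (1/|G|) sum_C |C| * chi_rho(C) * conj(chi(C)) with |G| = 8 for each irreducible chi in the table:
  <chi_rho, chi_1> = (1/8)[1*(11)*conj(1) + 1*(-1)*conj(1) + 2*(1)*conj(1) + 2*(1)*conj(1) + 2*(5)*conj(1)]
      = (1/8)[(11) + (-1) + (2) + (2) + (10)] = 24/8 = 3
  <chi_rho, chi_2> = (1/8)[1*(11)*conj(1) + 1*(-1)*conj(1) + 2*(1)*conj(1) + 2*(1)*conj(-1) + 2*(5)*conj(-1)]
      = (1/8)[(11) + (-1) + (2) + (-2) + (-10)] = 0/8 = 0
  <chi_rho, chi_3> = (1/8)[1*(11)*conj(1) + 1*(-1)*conj(1) + 2*(1)*conj(-1) + 2*(1)*conj(1) + 2*(5)*conj(-1)]
      = (1/8)[(11) + (-1) + (-2) + (2) + (-10)] = 0/8 = 0
  <chi_rho, chi_4> = (1/8)[1*(11)*conj(1) + 1*(-1)*conj(1) + 2*(1)*conj(-1) + 2*(1)*conj(-1) + 2*(5)*conj(1)]
      = (1/8)[(11) + (-1) + (-2) + (-2) + (10)] = 16/8 = 2
  <chi_rho, chi_5> = (1/8)[1*(11)*conj(2) + 1*(-1)*conj(-2) + 2*(1)*conj(0) + 2*(1)*conj(0) + 2*(5)*conj(0)]
      = (1/8)[(22) + (2) + (0) + (0) + (0)] = 24/8 = 3
Dimension check: dim(rho) = sum (mult * dim) = 3*1 + 0*1 + 0*1 + 2*1 + 3*2 = 11 = chi_rho(e) = 11.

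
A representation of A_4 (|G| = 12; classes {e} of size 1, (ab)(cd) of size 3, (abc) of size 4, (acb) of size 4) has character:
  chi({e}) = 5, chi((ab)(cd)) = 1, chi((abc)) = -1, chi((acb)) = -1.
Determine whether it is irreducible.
Not irreducible (reducible): <chi, chi> = 3 > 1.

Details: <chi, chi> = (1/|G|) sum_C |C| * |chi(C)|^2 = (1/12)[1*|5|^2 + 3*|1|^2 + 4*|-1|^2 + 4*|-1|^2]
  = (1/12)[(25) + (3) + (4) + (4)] = 36/12 = 3.
(Exp terms are combined using exp(i*s)*conj(exp(i*t)) = exp(i*(s-t)), and sums of them are collapsed using the identity that for every m > 1 the m distinct m-th roots of unity sum to 0, e.g. 1 + exp(2*I*pi/3) + exp(-2*I*pi/3) = 0.)
A character is irreducible iff <chi, chi> = 1, so this representation is reducible.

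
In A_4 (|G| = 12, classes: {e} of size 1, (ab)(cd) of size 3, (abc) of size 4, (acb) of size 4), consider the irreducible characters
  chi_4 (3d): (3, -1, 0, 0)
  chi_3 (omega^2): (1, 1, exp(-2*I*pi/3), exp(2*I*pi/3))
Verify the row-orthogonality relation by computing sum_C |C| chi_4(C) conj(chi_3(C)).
Sum = 0; so <chi_4, chi_3> = 0 (distinct irreducibles are orthogonal).

Details: Compute term by term over conjugacy classes (|C| * chi_4(C) * conj(chi_3(C))):
  1*(3)*conj(1) + 3*(-1)*conj(1) + 4*(0)*conj(exp(-2*I*pi/3)) + 4*(0)*conj(exp(2*I*pi/3))
  = (3) + (-3) + (0) + (0)
  = 0.
(Exp terms are combined using exp(i*s)*conj(exp(i*t)) = exp(i*(s-t)), and sums of them are collapsed using the identity that for every m > 1 the m distinct m-th roots of unity sum to 0, e.g. 1 + exp(2*I*pi/3) + exp(-2*I*pi/3) = 0.)
Dividing by |G| = 12 gives 0/12 = 0, matching the row-orthogonality relation <chi_4, chi_3> = [chi_4 = chi_3].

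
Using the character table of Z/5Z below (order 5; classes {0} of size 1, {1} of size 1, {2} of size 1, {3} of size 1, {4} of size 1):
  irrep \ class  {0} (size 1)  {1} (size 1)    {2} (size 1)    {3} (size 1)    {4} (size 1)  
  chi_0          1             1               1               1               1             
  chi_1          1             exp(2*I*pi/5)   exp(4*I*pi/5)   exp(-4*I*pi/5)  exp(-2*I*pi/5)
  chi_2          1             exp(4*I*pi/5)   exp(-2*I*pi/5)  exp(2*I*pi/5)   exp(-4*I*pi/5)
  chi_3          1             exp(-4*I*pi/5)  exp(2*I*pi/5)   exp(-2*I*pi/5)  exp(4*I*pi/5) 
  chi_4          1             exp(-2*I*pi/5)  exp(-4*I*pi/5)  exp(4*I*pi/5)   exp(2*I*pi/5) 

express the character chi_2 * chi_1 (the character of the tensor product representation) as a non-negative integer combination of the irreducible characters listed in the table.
chi_2 tensor chi_1 = chi_3 (all other irreducibles have multiplicity 0).

Why: The character of a tensor product is the pointwise product (chi_2 * chi_1)(C) = chi_2(C) * chi_1(C):
  {0}: (1)*(1), {1}: (exp(4*I*pi/5))*(exp(2*I*pi/5)), {2}: (exp(-2*I*pi/5))*(exp(4*I*pi/5)), {3}: (exp(2*I*pi/5))*(exp(-4*I*pi/5)), {4}: (exp(-4*I*pi/5))*(exp(-2*I*pi/5))
so (chi_2 * chi_1) takes values
  {0} -> 1, {1} -> exp(-4*I*pi/5), {2} -> exp(2*I*pi/5), {3} -> exp(-2*I*pi/5), {4} -> exp(4*I*pi/5).
Now take the inner product of this character with each irreducible chi from the table, <chi_2*chi_1, chi> = (1/5) sum_C |C| (chi_2*chi_1)(C) conj(chi(C)):
  <chi_2*chi_1, chi_0> = (1/5)[1*(1)*conj(1) + 1*(exp(-4*I*pi/5))*conj(1) + 1*(exp(2*I*pi/5))*conj(1) + 1*(exp(-2*I*pi/5))*conj(1) + 1*(exp(4*I*pi/5))*conj(1)]
      = (1/5)[(1) + (exp(-4*I*pi/5)) + (exp(2*I*pi/5)) + (exp(-2*I*pi/5)) + (exp(4*I*pi/5))] = 0/5 = 0
  <chi_2*chi_1, chi_1> = (1/5)[1*(1)*conj(1) + 1*(exp(-4*I*pi/5))*conj(exp(2*I*pi/5)) + 1*(exp(2*I*pi/5))*conj(exp(4*I*pi/5)) + 1*(exp(-2*I*pi/5))*conj(exp(-4*I*pi/5)) + 1*(exp(4*I*pi/5))*conj(exp(-2*I*pi/5))]
      = (1/5)[(1) + (exp(4*I*pi/5)) + (exp(-2*I*pi/5)) + (exp(2*I*pi/5)) + (exp(-4*I*pi/5))] = 0/5 = 0
  <chi_2*chi_1, chi_2> = (1/5)[1*(1)*conj(1) + 1*(exp(-4*I*pi/5))*conj(exp(4*I*pi/5)) + 1*(exp(2*I*pi/5))*conj(exp(-2*I*pi/5)) + 1*(exp(-2*I*pi/5))*conj(exp(2*I*pi/5)) + 1*(exp(4*I*pi/5))*conj(exp(-4*I*pi/5))]
      = (1/5)[(1) + (exp(2*I*pi/5)) + (exp(4*I*pi/5)) + (exp(-4*I*pi/5)) + (exp(-2*I*pi/5))] = 0/5 = 0
  <chi_2*chi_1, chi_3> = (1/5)[1*(1)*conj(1) + 1*(exp(-4*I*pi/5))*conj(exp(-4*I*pi/5)) + 1*(exp(2*I*pi/5))*conj(exp(2*I*pi/5)) + 1*(exp(-2*I*pi/5))*conj(exp(-2*I*pi/5)) + 1*(exp(4*I*pi/5))*conj(exp(4*I*pi/5))]
      = (1/5)[(1) + (1) + (1) + (1) + (1)] = 5/5 = 1
  <chi_2*chi_1, chi_4> = (1/5)[1*(1)*conj(1) + 1*(exp(-4*I*pi/5))*conj(exp(-2*I*pi/5)) + 1*(exp(2*I*pi/5))*conj(exp(-4*I*pi/5)) + 1*(exp(-2*I*pi/5))*conj(exp(4*I*pi/5)) + 1*(exp(4*I*pi/5))*conj(exp(2*I*pi/5))]
      = (1/5)[(1) + (exp(-2*I*pi/5)) + (exp(-4*I*pi/5)) + (exp(4*I*pi/5)) + (exp(2*I*pi/5))] = 0/5 = 0
(Exp terms are combined using exp(i*s)*conj(exp(i*t)) = exp(i*(s-t)), and sums of them are collapsed using the identity that for every m > 1 the m distinct m-th roots of unity sum to 0, e.g. 1 + exp(2*I*pi/3) + exp(-2*I*pi/3) = 0.)
Hence the multiplicities are chi_3: 1. Dimension check: dim(chi_2)*dim(chi_1) = 1*1 = 1 and sum (mult * dim) = 1*1 = 1.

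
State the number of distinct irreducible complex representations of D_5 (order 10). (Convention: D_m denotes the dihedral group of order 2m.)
4

Solution. The number of irreducible complex representations of a finite group equals its number of conjugacy classes. D_5 has 4 conjugacy classes ((n+3)/2 for n odd), so D_5 (order 10) has exactly 4 irreducible complex representations.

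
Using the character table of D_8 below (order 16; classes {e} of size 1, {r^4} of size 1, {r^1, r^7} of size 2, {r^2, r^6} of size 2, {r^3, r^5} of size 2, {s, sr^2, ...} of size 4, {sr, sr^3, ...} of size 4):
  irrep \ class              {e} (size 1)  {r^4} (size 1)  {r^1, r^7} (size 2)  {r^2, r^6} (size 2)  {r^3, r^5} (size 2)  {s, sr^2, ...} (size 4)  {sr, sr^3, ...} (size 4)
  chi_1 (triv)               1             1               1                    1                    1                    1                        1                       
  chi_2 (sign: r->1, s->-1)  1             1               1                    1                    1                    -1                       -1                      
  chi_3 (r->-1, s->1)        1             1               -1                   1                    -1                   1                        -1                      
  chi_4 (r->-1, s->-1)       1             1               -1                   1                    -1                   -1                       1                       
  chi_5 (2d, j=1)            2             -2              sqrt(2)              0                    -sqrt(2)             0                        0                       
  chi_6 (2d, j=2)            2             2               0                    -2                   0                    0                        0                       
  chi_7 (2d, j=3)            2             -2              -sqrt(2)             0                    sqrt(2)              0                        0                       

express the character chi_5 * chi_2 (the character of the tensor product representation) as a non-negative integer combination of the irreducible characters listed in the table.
chi_5 tensor chi_2 = chi_5 (all other irreducibles have multiplicity 0).

Proof sketch: The character of a tensor product is the pointwise product (chi_5 * chi_2)(C) = chi_5(C) * chi_2(C):
  {e}: (2)*(1), {r^4}: (-2)*(1), {r^1, r^7}: (sqrt(2))*(1), {r^2, r^6}: (0)*(1), {r^3, r^5}: (-sqrt(2))*(1), {s, sr^2, ...}: (0)*(-1), {sr, sr^3, ...}: (0)*(-1)
so (chi_5 * chi_2) takes values
  {e} -> 2, {r^4} -> -2, {r^1, r^7} -> sqrt(2), {r^2, r^6} -> 0, {r^3, r^5} -> -sqrt(2), {s, sr^2, ...} -> 0, {sr, sr^3, ...} -> 0.
Now take the inner product of this character with each irreducible chi from the table, <chi_5*chi_2, chi> = (1/16) sum_C |C| (chi_5*chi_2)(C) conj(chi(C)):
  <chi_5*chi_2, chi_1> = (1/16)[1*(2)*conj(1) + 1*(-2)*conj(1) + 2*(sqrt(2))*conj(1) + 2*(0)*conj(1) + 2*(-sqrt(2))*conj(1) + 4*(0)*conj(1) + 4*(0)*conj(1)]
      = (1/16)[(2) + (-2) + (2*sqrt(2)) + (0) + (-2*sqrt(2)) + (0) + (0)] = 0/16 = 0
  <chi_5*chi_2, chi_2> = (1/16)[1*(2)*conj(1) + 1*(-2)*conj(1) + 2*(sqrt(2))*conj(1) + 2*(0)*conj(1) + 2*(-sqrt(2))*conj(1) + 4*(0)*conj(-1) + 4*(0)*conj(-1)]
      = (1/16)[(2) + (-2) + (2*sqrt(2)) + (0) + (-2*sqrt(2)) + (0) + (0)] = 0/16 = 0
  <chi_5*chi_2, chi_3> = (1/16)[1*(2)*conj(1) + 1*(-2)*conj(1) + 2*(sqrt(2))*conj(-1) + 2*(0)*conj(1) + 2*(-sqrt(2))*conj(-1) + 4*(0)*conj(1) + 4*(0)*conj(-1)]
      = (1/16)[(2) + (-2) + (-2*sqrt(2)) + (0) + (2*sqrt(2)) + (0) + (0)] = 0/16 = 0
  <chi_5*chi_2, chi_4> = (1/16)[1*(2)*conj(1) + 1*(-2)*conj(1) + 2*(sqrt(2))*conj(-1) + 2*(0)*conj(1) + 2*(-sqrt(2))*conj(-1) + 4*(0)*conj(-1) + 4*(0)*conj(1)]
      = (1/16)[(2) + (-2) + (-2*sqrt(2)) + (0) + (2*sqrt(2)) + (0) + (0)] = 0/16 = 0
  <chi_5*chi_2, chi_5> = (1/16)[1*(2)*conj(2) + 1*(-2)*conj(-2) + 2*(sqrt(2))*conj(sqrt(2)) + 2*(0)*conj(0) + 2*(-sqrt(2))*conj(-sqrt(2)) + 4*(0)*conj(0) + 4*(0)*conj(0)]
      = (1/16)[(4) + (4) + (4) + (0) + (4) + (0) + (0)] = 16/16 = 1
  <chi_5*chi_2, chi_6> = (1/16)[1*(2)*conj(2) + 1*(-2)*conj(2) + 2*(sqrt(2))*conj(0) + 2*(0)*conj(-2) + 2*(-sqrt(2))*conj(0) + 4*(0)*conj(0) + 4*(0)*conj(0)]
      = (1/16)[(4) + (-4) + (0) + (0) + (0) + (0) + (0)] = 0/16 = 0
  <chi_5*chi_2, chi_7> = (1/16)[1*(2)*conj(2) + 1*(-2)*conj(-2) + 2*(sqrt(2))*conj(-sqrt(2)) + 2*(0)*conj(0) + 2*(-sqrt(2))*conj(sqrt(2)) + 4*(0)*conj(0) + 4*(0)*conj(0)]
      = (1/16)[(4) + (4) + (-4) + (0) + (-4) + (0) + (0)] = 0/16 = 0
Hence the multiplicities are chi_5: 1. Dimension check: dim(chi_5)*dim(chi_2) = 2*1 = 2 and sum (mult * dim) = 1*2 = 2.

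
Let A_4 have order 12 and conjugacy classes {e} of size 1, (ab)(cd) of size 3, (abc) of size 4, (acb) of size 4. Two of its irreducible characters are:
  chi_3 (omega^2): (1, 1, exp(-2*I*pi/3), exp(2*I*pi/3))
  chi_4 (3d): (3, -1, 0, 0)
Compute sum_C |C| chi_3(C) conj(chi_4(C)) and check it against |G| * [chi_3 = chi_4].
Sum = 0; so <chi_3, chi_4> = 0 (distinct irreducibles are orthogonal).

Reasoning: Compute term by term over conjugacy classes (|C| * chi_3(C) * conj(chi_4(C))):
  1*(1)*conj(3) + 3*(1)*conj(-1) + 4*(exp(-2*I*pi/3))*conj(0) + 4*(exp(2*I*pi/3))*conj(0)
  = (3) + (-3) + (0) + (0)
  = 0.
(Exp terms are combined using exp(i*s)*conj(exp(i*t)) = exp(i*(s-t)), and sums of them are collapsed using the identity that for every m > 1 the m distinct m-th roots of unity sum to 0, e.g. 1 + exp(2*I*pi/3) + exp(-2*I*pi/3) = 0.)
Dividing by |G| = 12 gives 0/12 = 0, matching the row-orthogonality relation <chi_3, chi_4> = [chi_3 = chi_4].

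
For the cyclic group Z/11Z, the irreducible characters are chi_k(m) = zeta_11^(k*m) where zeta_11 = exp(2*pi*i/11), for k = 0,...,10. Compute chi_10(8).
chi_10(8) = zeta_11^80 = exp(6*I*pi/11)

Derivation: chi_10(8) = zeta_11^(10*8) = zeta_11^80. Since zeta_11^11 = 1, this equals zeta_11^3 = exp(2*pi*i*3/11) = exp(6*I*pi/11).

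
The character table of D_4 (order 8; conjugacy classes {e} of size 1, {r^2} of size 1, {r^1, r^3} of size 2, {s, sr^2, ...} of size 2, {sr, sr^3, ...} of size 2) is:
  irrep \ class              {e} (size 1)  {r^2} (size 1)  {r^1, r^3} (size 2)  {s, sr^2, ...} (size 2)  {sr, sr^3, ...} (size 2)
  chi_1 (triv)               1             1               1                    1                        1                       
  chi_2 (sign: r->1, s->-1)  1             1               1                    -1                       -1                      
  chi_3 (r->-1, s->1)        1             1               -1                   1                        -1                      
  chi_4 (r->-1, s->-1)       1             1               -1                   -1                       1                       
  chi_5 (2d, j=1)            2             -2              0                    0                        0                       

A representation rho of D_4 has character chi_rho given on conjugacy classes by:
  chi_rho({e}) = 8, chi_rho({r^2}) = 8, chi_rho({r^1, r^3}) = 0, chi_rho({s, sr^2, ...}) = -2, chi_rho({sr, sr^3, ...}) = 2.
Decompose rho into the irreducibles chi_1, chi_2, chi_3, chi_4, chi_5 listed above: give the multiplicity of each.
Multiplicities: chi_1: 2, chi_2: 2, chi_3: 1, chi_4: 3, chi_5: 0.

Derivation: Use <chi_rho, chi> = (1/|G|) sum_C |C| * chi_rho(C) * conj(chi(C)) with |G| = 8 for each irreducible chi in the table:
  <chi_rho, chi_1> = (1/8)[1*(8)*conj(1) + 1*(8)*conj(1) + 2*(0)*conj(1) + 2*(-2)*conj(1) + 2*(2)*conj(1)]
      = (1/8)[(8) + (8) + (0) + (-4) + (4)] = 16/8 = 2
  <chi_rho, chi_2> = (1/8)[1*(8)*conj(1) + 1*(8)*conj(1) + 2*(0)*conj(1) + 2*(-2)*conj(-1) + 2*(2)*conj(-1)]
      = (1/8)[(8) + (8) + (0) + (4) + (-4)] = 16/8 = 2
  <chi_rho, chi_3> = (1/8)[1*(8)*conj(1) + 1*(8)*conj(1) + 2*(0)*conj(-1) + 2*(-2)*conj(1) + 2*(2)*conj(-1)]
      = (1/8)[(8) + (8) + (0) + (-4) + (-4)] = 8/8 = 1
  <chi_rho, chi_4> = (1/8)[1*(8)*conj(1) + 1*(8)*conj(1) + 2*(0)*conj(-1) + 2*(-2)*conj(-1) + 2*(2)*conj(1)]
      = (1/8)[(8) + (8) + (0) + (4) + (4)] = 24/8 = 3
  <chi_rho, chi_5> = (1/8)[1*(8)*conj(2) + 1*(8)*conj(-2) + 2*(0)*conj(0) + 2*(-2)*conj(0) + 2*(2)*conj(0)]
      = (1/8)[(16) + (-16) + (0) + (0) + (0)] = 0/8 = 0
Dimension check: dim(rho) = sum (mult * dim) = 2*1 + 2*1 + 1*1 + 3*1 + 0*2 = 8 = chi_rho(e) = 8.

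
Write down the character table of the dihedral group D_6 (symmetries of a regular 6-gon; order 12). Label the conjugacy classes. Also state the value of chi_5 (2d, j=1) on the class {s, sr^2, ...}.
Conjugacy classes: {e} of size 1, {r^3} of size 1, {r^1, r^5} of size 2, {r^2, r^4} of size 2, {s, sr^2, ...} of size 3, {sr, sr^3, ...} of size 3.
Character table:
  irrep \ class              {e} (size 1)  {r^3} (size 1)  {r^1, r^5} (size 2)  {r^2, r^4} (size 2)  {s, sr^2, ...} (size 3)  {sr, sr^3, ...} (size 3)
  chi_1 (triv)               1             1               1                    1                    1                        1                       
  chi_2 (sign: r->1, s->-1)  1             1               1                    1                    -1                       -1                      
  chi_3 (r->-1, s->1)        1             -1              -1                   1                    1                        -1                      
  chi_4 (r->-1, s->-1)       1             -1              -1                   1                    -1                       1                       
  chi_5 (2d, j=1)            2             -2              1                    -1                   0                        0                       
  chi_6 (2d, j=2)            2             2               -1                   -1                   0                        0                       

Spot check: chi_5 (2d, j=1) on {s, sr^2, ...} = 0.

Why: D_6 has order 2*6 = 12 with 6 conjugacy classes, hence 6 irreducibles. Sum of squared dims 1 + 1 + 1 + 1 + 4 + 4 = 12 = |G|. Linear characters come from the abelianisation; the 2-dimensional irreps have character r^k -> 2*cos(2*pi*j*k/6), reflections -> 0.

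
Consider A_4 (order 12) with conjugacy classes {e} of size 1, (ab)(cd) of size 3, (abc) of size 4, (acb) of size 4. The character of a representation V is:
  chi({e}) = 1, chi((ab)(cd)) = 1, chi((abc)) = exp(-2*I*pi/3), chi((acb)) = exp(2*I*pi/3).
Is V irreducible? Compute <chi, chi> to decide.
Irreducible: <chi, chi> = 1.

Explanation: <chi, chi> = (1/|G|) sum_C |C| * |chi(C)|^2 = (1/12)[1*|1|^2 + 3*|1|^2 + 4*|exp(-2*I*pi/3)|^2 + 4*|exp(2*I*pi/3)|^2]
  = (1/12)[(1) + (3) + (4) + (4)] = 12/12 = 1.
(Exp terms are combined using exp(i*s)*conj(exp(i*t)) = exp(i*(s-t)), and sums of them are collapsed using the identity that for every m > 1 the m distinct m-th roots of unity sum to 0, e.g. 1 + exp(2*I*pi/3) + exp(-2*I*pi/3) = 0.)
A character is irreducible iff <chi, chi> = 1, so this representation is irreducible.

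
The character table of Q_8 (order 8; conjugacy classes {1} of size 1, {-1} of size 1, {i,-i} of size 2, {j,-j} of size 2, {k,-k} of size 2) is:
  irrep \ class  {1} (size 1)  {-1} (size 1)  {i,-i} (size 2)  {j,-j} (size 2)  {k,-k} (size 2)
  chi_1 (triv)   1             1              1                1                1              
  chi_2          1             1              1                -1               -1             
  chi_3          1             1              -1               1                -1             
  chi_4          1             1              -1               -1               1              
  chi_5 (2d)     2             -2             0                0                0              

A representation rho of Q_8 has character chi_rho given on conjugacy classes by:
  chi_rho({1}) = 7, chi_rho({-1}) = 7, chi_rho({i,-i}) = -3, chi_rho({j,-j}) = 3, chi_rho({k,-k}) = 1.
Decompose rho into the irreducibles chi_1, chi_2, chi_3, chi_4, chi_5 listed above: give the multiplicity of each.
Multiplicities: chi_1: 2, chi_2: 0, chi_3: 3, chi_4: 2, chi_5: 0.

Argument: Use <chi_rho, chi> = (1/|G|) sum_C |C| * chi_rho(C) * conj(chi(C)) with |G| = 8 for each irreducible chi in the table:
  <chi_rho, chi_1> = (1/8)[1*(7)*conj(1) + 1*(7)*conj(1) + 2*(-3)*conj(1) + 2*(3)*conj(1) + 2*(1)*conj(1)]
      = (1/8)[(7) + (7) + (-6) + (6) + (2)] = 16/8 = 2
  <chi_rho, chi_2> = (1/8)[1*(7)*conj(1) + 1*(7)*conj(1) + 2*(-3)*conj(1) + 2*(3)*conj(-1) + 2*(1)*conj(-1)]
      = (1/8)[(7) + (7) + (-6) + (-6) + (-2)] = 0/8 = 0
  <chi_rho, chi_3> = (1/8)[1*(7)*conj(1) + 1*(7)*conj(1) + 2*(-3)*conj(-1) + 2*(3)*conj(1) + 2*(1)*conj(-1)]
      = (1/8)[(7) + (7) + (6) + (6) + (-2)] = 24/8 = 3
  <chi_rho, chi_4> = (1/8)[1*(7)*conj(1) + 1*(7)*conj(1) + 2*(-3)*conj(-1) + 2*(3)*conj(-1) + 2*(1)*conj(1)]
      = (1/8)[(7) + (7) + (6) + (-6) + (2)] = 16/8 = 2
  <chi_rho, chi_5> = (1/8)[1*(7)*conj(2) + 1*(7)*conj(-2) + 2*(-3)*conj(0) + 2*(3)*conj(0) + 2*(1)*conj(0)]
      = (1/8)[(14) + (-14) + (0) + (0) + (0)] = 0/8 = 0
Dimension check: dim(rho) = sum (mult * dim) = 2*1 + 0*1 + 3*1 + 2*1 + 0*2 = 7 = chi_rho(e) = 7.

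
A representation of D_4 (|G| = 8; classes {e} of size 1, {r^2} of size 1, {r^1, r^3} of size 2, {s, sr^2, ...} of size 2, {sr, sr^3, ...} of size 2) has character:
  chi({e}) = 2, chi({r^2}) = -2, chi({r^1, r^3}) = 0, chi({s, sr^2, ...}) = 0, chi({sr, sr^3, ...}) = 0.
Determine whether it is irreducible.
Irreducible: <chi, chi> = 1.

Proof sketch: <chi, chi> = (1/|G|) sum_C |C| * |chi(C)|^2 = (1/8)[1*|2|^2 + 1*|-2|^2 + 2*|0|^2 + 2*|0|^2 + 2*|0|^2]
  = (1/8)[(4) + (4) + (0) + (0) + (0)] = 8/8 = 1.
A character is irreducible iff <chi, chi> = 1, so this representation is irreducible.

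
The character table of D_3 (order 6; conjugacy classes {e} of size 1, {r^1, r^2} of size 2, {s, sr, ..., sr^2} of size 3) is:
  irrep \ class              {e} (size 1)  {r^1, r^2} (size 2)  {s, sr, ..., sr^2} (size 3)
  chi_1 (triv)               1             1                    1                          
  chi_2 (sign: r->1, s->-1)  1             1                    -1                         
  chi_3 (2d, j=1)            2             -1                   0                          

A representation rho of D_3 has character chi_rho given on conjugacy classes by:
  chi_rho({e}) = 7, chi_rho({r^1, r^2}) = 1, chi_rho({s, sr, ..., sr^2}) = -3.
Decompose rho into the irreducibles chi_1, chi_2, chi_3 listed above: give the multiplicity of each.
Multiplicities: chi_1: 0, chi_2: 3, chi_3: 2.

Derivation: Use <chi_rho, chi> = (1/|G|) sum_C |C| * chi_rho(C) * conj(chi(C)) with |G| = 6 for each irreducible chi in the table:
  <chi_rho, chi_1> = (1/6)[1*(7)*conj(1) + 2*(1)*conj(1) + 3*(-3)*conj(1)]
      = (1/6)[(7) + (2) + (-9)] = 0/6 = 0
  <chi_rho, chi_2> = (1/6)[1*(7)*conj(1) + 2*(1)*conj(1) + 3*(-3)*conj(-1)]
      = (1/6)[(7) + (2) + (9)] = 18/6 = 3
  <chi_rho, chi_3> = (1/6)[1*(7)*conj(2) + 2*(1)*conj(-1) + 3*(-3)*conj(0)]
      = (1/6)[(14) + (-2) + (0)] = 12/6 = 2
Dimension check: dim(rho) = sum (mult * dim) = 0*1 + 3*1 + 2*2 = 7 = chi_rho(e) = 7.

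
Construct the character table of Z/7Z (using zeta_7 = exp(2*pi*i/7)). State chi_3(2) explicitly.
Character table of Z/7Z (irreps indexed chi_0,...,chi_6 with chi_k(m) = zeta_7^(k*m), zeta_7 = exp(2*pi*i/7)):
  irrep \ class  {0} (size 1)  {1} (size 1)    {2} (size 1)    {3} (size 1)    {4} (size 1)    {5} (size 1)    {6} (size 1)  
  chi_0          1             1               1               1               1               1               1             
  chi_1          1             exp(2*I*pi/7)   exp(4*I*pi/7)   exp(6*I*pi/7)   exp(-6*I*pi/7)  exp(-4*I*pi/7)  exp(-2*I*pi/7)
  chi_2          1             exp(4*I*pi/7)   exp(-6*I*pi/7)  exp(-2*I*pi/7)  exp(2*I*pi/7)   exp(6*I*pi/7)   exp(-4*I*pi/7)
  chi_3          1             exp(6*I*pi/7)   exp(-2*I*pi/7)  exp(4*I*pi/7)   exp(-4*I*pi/7)  exp(2*I*pi/7)   exp(-6*I*pi/7)
  chi_4          1             exp(-6*I*pi/7)  exp(2*I*pi/7)   exp(-4*I*pi/7)  exp(4*I*pi/7)   exp(-2*I*pi/7)  exp(6*I*pi/7) 
  chi_5          1             exp(-4*I*pi/7)  exp(6*I*pi/7)   exp(2*I*pi/7)   exp(-2*I*pi/7)  exp(-6*I*pi/7)  exp(4*I*pi/7) 
  chi_6          1             exp(-2*I*pi/7)  exp(-4*I*pi/7)  exp(-6*I*pi/7)  exp(6*I*pi/7)   exp(4*I*pi/7)   exp(2*I*pi/7) 

Spot check: chi_3(2) = zeta_7^(3*2) = zeta_7^6 = exp(-2*I*pi/7).

Derivation: Z/7Z is abelian, so all 7 irreducible complex representations are 1-dimensional. They are given by chi_k(m) = zeta_7^(k*m) for k = 0,...,6. Row orthogonality: sum_m chi_k(m) conj(chi_l(m)) = 7 * [k = l].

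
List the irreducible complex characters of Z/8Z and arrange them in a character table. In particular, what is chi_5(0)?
Character table of Z/8Z (irreps indexed chi_0,...,chi_7 with chi_k(m) = zeta_8^(k*m), zeta_8 = exp(2*pi*i/8)):
  irrep \ class  {0} (size 1)  {1} (size 1)    {2} (size 1)  {3} (size 1)    {4} (size 1)  {5} (size 1)    {6} (size 1)  {7} (size 1)  
  chi_0          1             1               1             1               1             1               1             1             
  chi_1          1             exp(I*pi/4)     I             exp(3*I*pi/4)   -1            exp(-3*I*pi/4)  -I            exp(-I*pi/4)  
  chi_2          1             I               -1            -I              1             I               -1            -I            
  chi_3          1             exp(3*I*pi/4)   -I            exp(I*pi/4)     -1            exp(-I*pi/4)    I             exp(-3*I*pi/4)
  chi_4          1             -1              1             -1              1             -1              1             -1            
  chi_5          1             exp(-3*I*pi/4)  I             exp(-I*pi/4)    -1            exp(I*pi/4)     -I            exp(3*I*pi/4) 
  chi_6          1             -I              -1            I               1             -I              -1            I             
  chi_7          1             exp(-I*pi/4)    -I            exp(-3*I*pi/4)  -1            exp(3*I*pi/4)   I             exp(I*pi/4)   

Spot check: chi_5(0) = zeta_8^(5*0) = zeta_8^0 = 1.

Details: Z/8Z is abelian, so all 8 irreducible complex representations are 1-dimensional. They are given by chi_k(m) = zeta_8^(k*m) for k = 0,...,7. Row orthogonality: sum_m chi_k(m) conj(chi_l(m)) = 8 * [k = l].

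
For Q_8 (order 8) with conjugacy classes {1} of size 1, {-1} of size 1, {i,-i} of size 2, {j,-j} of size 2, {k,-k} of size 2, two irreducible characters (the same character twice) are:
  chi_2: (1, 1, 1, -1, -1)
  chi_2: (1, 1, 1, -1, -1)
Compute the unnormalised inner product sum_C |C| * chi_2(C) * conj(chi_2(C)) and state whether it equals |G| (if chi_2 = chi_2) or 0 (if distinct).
Sum = 8 = |G| = 8; so <chi_2, chi_2> = 1 (norm-1 confirms irreducibility).

Why: Compute term by term over conjugacy classes (|C| * chi_2(C) * conj(chi_2(C))):
  1*(1)*conj(1) + 1*(1)*conj(1) + 2*(1)*conj(1) + 2*(-1)*conj(-1) + 2*(-1)*conj(-1)
  = (1) + (1) + (2) + (2) + (2)
  = 8.
Dividing by |G| = 8 gives 8/8 = 1, matching the row-orthogonality relation <chi_2, chi_2> = [chi_2 = chi_2].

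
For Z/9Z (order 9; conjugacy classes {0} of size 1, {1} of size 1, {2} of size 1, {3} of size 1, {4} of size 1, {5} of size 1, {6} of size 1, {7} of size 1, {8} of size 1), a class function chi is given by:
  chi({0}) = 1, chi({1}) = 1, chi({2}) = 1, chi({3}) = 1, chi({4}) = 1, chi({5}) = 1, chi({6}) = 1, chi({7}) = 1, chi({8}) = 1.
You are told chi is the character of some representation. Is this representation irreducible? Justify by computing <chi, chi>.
Irreducible: <chi, chi> = 1.

Proof sketch: <chi, chi> = (1/|G|) sum_C |C| * |chi(C)|^2 = (1/9)[1*|1|^2 + 1*|1|^2 + 1*|1|^2 + 1*|1|^2 + 1*|1|^2 + 1*|1|^2 + 1*|1|^2 + 1*|1|^2 + 1*|1|^2]
  = (1/9)[(1) + (1) + (1) + (1) + (1) + (1) + (1) + (1) + (1)] = 9/9 = 1.
(Exp terms are combined using exp(i*s)*conj(exp(i*t)) = exp(i*(s-t)), and sums of them are collapsed using the identity that for every m > 1 the m distinct m-th roots of unity sum to 0, e.g. 1 + exp(2*I*pi/3) + exp(-2*I*pi/3) = 0.)
A character is irreducible iff <chi, chi> = 1, so this representation is irreducible.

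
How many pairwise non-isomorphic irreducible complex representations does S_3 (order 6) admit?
3

Why: The number of irreducible complex representations of a finite group equals its number of conjugacy classes. Conjugacy classes in S_3 correspond to cycle types, i.e. partitions of 3; there are p(3) = 3 of them, so S_3 (order 6) has exactly 3 irreducible complex representations.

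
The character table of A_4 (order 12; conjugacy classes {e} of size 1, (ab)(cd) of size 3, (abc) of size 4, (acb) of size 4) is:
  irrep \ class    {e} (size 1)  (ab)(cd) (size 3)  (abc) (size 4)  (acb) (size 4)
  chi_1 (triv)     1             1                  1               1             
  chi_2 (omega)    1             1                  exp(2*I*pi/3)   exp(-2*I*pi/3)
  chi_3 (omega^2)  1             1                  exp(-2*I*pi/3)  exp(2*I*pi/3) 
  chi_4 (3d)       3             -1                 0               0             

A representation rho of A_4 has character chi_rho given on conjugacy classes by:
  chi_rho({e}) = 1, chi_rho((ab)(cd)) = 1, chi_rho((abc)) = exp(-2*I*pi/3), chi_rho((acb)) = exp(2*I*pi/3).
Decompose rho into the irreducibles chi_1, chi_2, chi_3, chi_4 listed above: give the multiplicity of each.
Multiplicities: chi_1: 0, chi_2: 0, chi_3: 1, chi_4: 0.

Argument: Use <chi_rho, chi> = (1/|G|) sum_C |C| * chi_rho(C) * conj(chi(C)) with |G| = 12 for each irreducible chi in the table:
  <chi_rho, chi_1> = (1/12)[1*(1)*conj(1) + 3*(1)*conj(1) + 4*(exp(-2*I*pi/3))*conj(1) + 4*(exp(2*I*pi/3))*conj(1)]
      = (1/12)[(1) + (3) + (4*exp(-2*I*pi/3)) + (4*exp(2*I*pi/3))] = 0/12 = 0
  <chi_rho, chi_2> = (1/12)[1*(1)*conj(1) + 3*(1)*conj(1) + 4*(exp(-2*I*pi/3))*conj(exp(2*I*pi/3)) + 4*(exp(2*I*pi/3))*conj(exp(-2*I*pi/3))]
      = (1/12)[(1) + (3) + (4*exp(2*I*pi/3)) + (4*exp(-2*I*pi/3))] = 0/12 = 0
  <chi_rho, chi_3> = (1/12)[1*(1)*conj(1) + 3*(1)*conj(1) + 4*(exp(-2*I*pi/3))*conj(exp(-2*I*pi/3)) + 4*(exp(2*I*pi/3))*conj(exp(2*I*pi/3))]
      = (1/12)[(1) + (3) + (4) + (4)] = 12/12 = 1
  <chi_rho, chi_4> = (1/12)[1*(1)*conj(3) + 3*(1)*conj(-1) + 4*(exp(-2*I*pi/3))*conj(0) + 4*(exp(2*I*pi/3))*conj(0)]
      = (1/12)[(3) + (-3) + (0) + (0)] = 0/12 = 0
(Exp terms are combined using exp(i*s)*conj(exp(i*t)) = exp(i*(s-t)), and sums of them are collapsed using the identity that for every m > 1 the m distinct m-th roots of unity sum to 0, e.g. 1 + exp(2*I*pi/3) + exp(-2*I*pi/3) = 0.)
Dimension check: dim(rho) = sum (mult * dim) = 0*1 + 0*1 + 1*1 + 0*3 = 1 = chi_rho(e) = 1.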